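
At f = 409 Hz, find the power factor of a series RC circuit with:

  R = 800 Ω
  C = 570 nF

Step 1 — Angular frequency: ω = 2π·f = 2π·409 = 2570 rad/s.
Step 2 — Component impedances:
  R: Z = R = 800 Ω
  C: Z = 1/(jωC) = -j/(ω·C) = 0 - j682.7 Ω
Step 3 — Series combination: Z_total = R + C = 800 - j682.7 Ω = 1052∠-40.5° Ω.
Step 4 — Power factor: PF = cos(φ) = Re(Z)/|Z| = 800/1051.7 = 0.7607.
Step 5 — Type: Im(Z) = -682.7 ⇒ leading (phase φ = -40.5°).

PF = 0.7607 (leading, φ = -40.5°)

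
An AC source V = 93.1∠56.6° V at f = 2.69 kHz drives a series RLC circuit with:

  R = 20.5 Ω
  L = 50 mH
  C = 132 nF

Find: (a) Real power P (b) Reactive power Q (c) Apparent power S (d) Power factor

Step 1 — Angular frequency: ω = 2π·f = 2π·2690 = 1.69e+04 rad/s.
Step 2 — Component impedances:
  R: Z = R = 20.5 Ω
  L: Z = jωL = j·1.69e+04·0.05 = 0 + j845.1 Ω
  C: Z = 1/(jωC) = -j/(ω·C) = 0 - j448.2 Ω
Step 3 — Series combination: Z_total = R + L + C = 20.5 + j396.9 Ω = 397.4∠87.0° Ω.
Step 4 — Source phasor: V = 93.1∠56.6° V = 51.25 + j77.72 V.
Step 5 — Current: I = V / Z = 0.202 - j0.1187 A = 0.2343∠-30.4° A.
Step 6 — Complex power: S = V·I* = 1.125 + j21.78 VA.
Step 7 — Real power: P = Re(S) = 1.125 W.
Step 8 — Reactive power: Q = Im(S) = 21.78 VAR.
Step 9 — Apparent power: |S| = 21.81 VA.
Step 10 — Power factor: PF = P/|S| = 0.05159 (lagging).

(a) P = 1.125 W  (b) Q = 21.78 VAR  (c) S = 21.81 VA  (d) PF = 0.05159 (lagging)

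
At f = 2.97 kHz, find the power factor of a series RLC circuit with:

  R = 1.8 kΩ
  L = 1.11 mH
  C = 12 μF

Step 1 — Angular frequency: ω = 2π·f = 2π·2970 = 1.866e+04 rad/s.
Step 2 — Component impedances:
  R: Z = R = 1800 Ω
  L: Z = jωL = j·1.866e+04·0.00111 = 0 + j20.71 Ω
  C: Z = 1/(jωC) = -j/(ω·C) = 0 - j4.466 Ω
Step 3 — Series combination: Z_total = R + L + C = 1800 + j16.25 Ω = 1800∠0.5° Ω.
Step 4 — Power factor: PF = cos(φ) = Re(Z)/|Z| = 1800/1800 = 1.
Step 5 — Type: Im(Z) = 16.25 ⇒ lagging (phase φ = 0.5°).

PF = 1 (lagging, φ = 0.5°)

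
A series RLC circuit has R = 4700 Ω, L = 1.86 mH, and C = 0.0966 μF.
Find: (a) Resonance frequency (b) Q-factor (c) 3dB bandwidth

Step 1 — Resonance: ω₀ = 1/√(LC) = 1/√(0.00186·9.66e-08) = 7.46e+04 rad/s.
Step 2 — f₀ = ω₀/(2π) = 1.187e+04 Hz.
Step 3 — Series Q: Q = ω₀L/R = 7.46e+04·0.00186/4700 = 0.02952.
Step 4 — Bandwidth: Δω = ω₀/Q = 2.527e+06 rad/s; BW = Δω/(2π) = 4.022e+05 Hz.

(a) f₀ = 1.187e+04 Hz  (b) Q = 0.02952  (c) BW = 4.022e+05 Hz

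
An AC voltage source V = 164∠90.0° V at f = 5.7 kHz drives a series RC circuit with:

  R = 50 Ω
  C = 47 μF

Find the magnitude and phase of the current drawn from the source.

Step 1 — Angular frequency: ω = 2π·f = 2π·5700 = 3.581e+04 rad/s.
Step 2 — Component impedances:
  R: Z = R = 50 Ω
  C: Z = 1/(jωC) = -j/(ω·C) = 0 - j0.5941 Ω
Step 3 — Series combination: Z_total = R + C = 50 - j0.5941 Ω = 50∠-0.7° Ω.
Step 4 — Source phasor: V = 164∠90.0° V = 0 + j164 V.
Step 5 — Ohm's law: I = V / Z_total = (0 + j164) / (50 - j0.5941) = -0.03897 + j3.28 A.
Step 6 — Convert to polar: |I| = 3.28 A, ∠I = 90.7°.

I = 3.28∠90.7° A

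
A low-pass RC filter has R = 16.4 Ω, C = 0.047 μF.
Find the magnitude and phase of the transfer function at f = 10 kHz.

Step 1 — Angular frequency: ω = 2π·1e+04 = 6.283e+04 rad/s.
Step 2 — Transfer function: H(jω) = 1/(1 + jωRC).
Step 3 — Denominator: 1 + jωRC = 1 + j·6.283e+04·16.4·4.7e-08 = 1 + j0.04843.
Step 4 — H = 0.9977 - j0.04832.
Step 5 — Magnitude: |H| = 0.9988 (-0.0 dB); phase: φ = -2.8°.

|H| = 0.9988 (-0.0 dB), φ = -2.8°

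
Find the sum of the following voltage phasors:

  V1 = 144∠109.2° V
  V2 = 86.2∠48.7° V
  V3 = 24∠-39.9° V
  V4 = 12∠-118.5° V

Step 1 — Convert each phasor to rectangular form:
  V1 = 144·(cos(109.2°) + j·sin(109.2°)) = -47.36 + j136 V
  V2 = 86.2·(cos(48.7°) + j·sin(48.7°)) = 56.89 + j64.76 V
  V3 = 24·(cos(-39.9°) + j·sin(-39.9°)) = 18.41 - j15.39 V
  V4 = 12·(cos(-118.5°) + j·sin(-118.5°)) = -5.726 - j10.55 V
Step 2 — Sum components: V_total = 22.22 + j174.8 V.
Step 3 — Convert to polar: |V_total| = 176.2 V, ∠V_total = 82.8°.

V_total = 176.2∠82.8° V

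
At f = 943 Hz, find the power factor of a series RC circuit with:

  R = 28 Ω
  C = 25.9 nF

Step 1 — Angular frequency: ω = 2π·f = 2π·943 = 5925 rad/s.
Step 2 — Component impedances:
  R: Z = R = 28 Ω
  C: Z = 1/(jωC) = -j/(ω·C) = 0 - j6516 Ω
Step 3 — Series combination: Z_total = R + C = 28 - j6516 Ω = 6516∠-89.8° Ω.
Step 4 — Power factor: PF = cos(φ) = Re(Z)/|Z| = 28/6516 = 0.004297.
Step 5 — Type: Im(Z) = -6516 ⇒ leading (phase φ = -89.8°).

PF = 0.004297 (leading, φ = -89.8°)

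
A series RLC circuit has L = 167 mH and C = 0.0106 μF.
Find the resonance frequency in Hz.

Step 1 — Resonance condition Im(Z)=0 gives ω₀ = 1/√(LC).
Step 2 — ω₀ = 1/√(0.167·1.06e-08) = 2.377e+04 rad/s.
Step 3 — f₀ = ω₀/(2π) = 3783 Hz.

f₀ = 3783 Hz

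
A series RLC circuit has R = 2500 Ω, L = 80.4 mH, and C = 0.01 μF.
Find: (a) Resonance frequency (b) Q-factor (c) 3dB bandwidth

Step 1 — Resonance: ω₀ = 1/√(LC) = 1/√(0.0804·1e-08) = 3.527e+04 rad/s.
Step 2 — f₀ = ω₀/(2π) = 5613 Hz.
Step 3 — Series Q: Q = ω₀L/R = 3.527e+04·0.0804/2500 = 1.134.
Step 4 — Bandwidth: Δω = ω₀/Q = 3.109e+04 rad/s; BW = Δω/(2π) = 4949 Hz.

(a) f₀ = 5613 Hz  (b) Q = 1.134  (c) BW = 4949 Hz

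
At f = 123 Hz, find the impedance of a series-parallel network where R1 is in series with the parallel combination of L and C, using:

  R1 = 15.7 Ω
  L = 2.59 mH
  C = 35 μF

Step 1 — Angular frequency: ω = 2π·f = 2π·123 = 772.8 rad/s.
Step 2 — Component impedances:
  R1: Z = R = 15.7 Ω
  L: Z = jωL = j·772.8·0.00259 = 0 + j2.002 Ω
  C: Z = 1/(jωC) = -j/(ω·C) = 0 - j36.97 Ω
Step 3 — Parallel branch: L || C = 1/(1/L + 1/C) = 0 + j2.116 Ω.
Step 4 — Series with R1: Z_total = R1 + (L || C) = 15.7 + j2.116 Ω = 15.84∠7.7° Ω.

Z = 15.7 + j2.116 Ω = 15.84∠7.7° Ω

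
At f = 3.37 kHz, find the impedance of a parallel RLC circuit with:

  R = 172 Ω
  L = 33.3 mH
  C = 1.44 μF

Step 1 — Angular frequency: ω = 2π·f = 2π·3370 = 2.117e+04 rad/s.
Step 2 — Component impedances:
  R: Z = R = 172 Ω
  L: Z = jωL = j·2.117e+04·0.0333 = 0 + j705.1 Ω
  C: Z = 1/(jωC) = -j/(ω·C) = 0 - j32.8 Ω
Step 3 — Parallel combination: 1/Z_total = 1/R + 1/L + 1/C; Z_total = 6.614 - j33.07 Ω = 33.73∠-78.7° Ω.

Z = 6.614 - j33.07 Ω = 33.73∠-78.7° Ω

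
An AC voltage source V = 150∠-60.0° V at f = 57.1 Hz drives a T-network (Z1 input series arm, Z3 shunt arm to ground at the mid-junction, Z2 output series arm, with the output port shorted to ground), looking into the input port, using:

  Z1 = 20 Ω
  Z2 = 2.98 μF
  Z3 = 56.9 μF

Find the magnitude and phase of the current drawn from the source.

Step 1 — Angular frequency: ω = 2π·f = 2π·57.1 = 358.8 rad/s.
Step 2 — Component impedances:
  Z1: Z = R = 20 Ω
  Z2: Z = 1/(jωC) = -j/(ω·C) = 0 - j935.3 Ω
  Z3: Z = 1/(jωC) = -j/(ω·C) = 0 - j48.99 Ω
Step 3 — With the output port shorted to ground, the output series arm Z2 runs from the junction to ground; the shunt arm Z3 also runs from the junction to ground. They appear in parallel: Z3 || Z2 = 0 - j46.55 Ω.
Step 4 — Series with input arm Z1: Z_in = Z1 + (Z3 || Z2) = 20 - j46.55 Ω = 50.66∠-66.7° Ω.
Step 5 — Source phasor: V = 150∠-60.0° V = 75 - j129.9 V.
Step 6 — Ohm's law: I = V / Z_total = (75 - j129.9) / (20 - j46.55) = 2.94 + j0.3479 A.
Step 7 — Convert to polar: |I| = 2.961 A, ∠I = 6.7°.

I = 2.961∠6.7° A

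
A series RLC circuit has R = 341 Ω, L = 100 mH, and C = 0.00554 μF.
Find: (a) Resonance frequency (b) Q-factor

Step 1 — Resonance condition Im(Z)=0 gives ω₀ = 1/√(LC).
Step 2 — ω₀ = 1/√(0.1·5.54e-09) = 4.249e+04 rad/s.
Step 3 — f₀ = ω₀/(2π) = 6762 Hz.
Step 4 — Series Q: Q = ω₀L/R = 4.249e+04·0.1/341 = 12.46.

(a) f₀ = 6762 Hz  (b) Q = 12.46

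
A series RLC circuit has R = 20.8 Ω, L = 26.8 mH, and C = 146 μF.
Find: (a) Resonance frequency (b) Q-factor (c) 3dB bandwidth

Step 1 — Resonance condition Im(Z)=0 gives ω₀ = 1/√(LC).
Step 2 — ω₀ = 1/√(0.0268·0.000146) = 505.5 rad/s.
Step 3 — f₀ = ω₀/(2π) = 80.46 Hz.
Step 4 — Series Q: Q = ω₀L/R = 505.5·0.0268/20.8 = 0.6514.
Step 5 — 3dB bandwidth: Δω = ω₀/Q = 776.1 rad/s; BW = Δω/(2π) = 123.5 Hz.

(a) f₀ = 80.46 Hz  (b) Q = 0.6514  (c) BW = 123.5 Hz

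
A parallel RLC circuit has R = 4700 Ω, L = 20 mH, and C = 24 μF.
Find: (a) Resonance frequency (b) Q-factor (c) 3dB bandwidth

Step 1 — Resonance: ω₀ = 1/√(LC) = 1/√(0.02·2.4e-05) = 1443 rad/s.
Step 2 — f₀ = ω₀/(2π) = 229.7 Hz.
Step 3 — Parallel Q: Q = R/(ω₀L) = 4700/(1443·0.02) = 162.8.
Step 4 — Bandwidth: Δω = ω₀/Q = 8.865 rad/s; BW = Δω/(2π) = 1.411 Hz.

(a) f₀ = 229.7 Hz  (b) Q = 162.8  (c) BW = 1.411 Hz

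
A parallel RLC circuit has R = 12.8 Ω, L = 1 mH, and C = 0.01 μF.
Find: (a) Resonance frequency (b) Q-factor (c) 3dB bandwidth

Step 1 — Resonance: ω₀ = 1/√(LC) = 1/√(0.001·1e-08) = 3.162e+05 rad/s.
Step 2 — f₀ = ω₀/(2π) = 5.033e+04 Hz.
Step 3 — Parallel Q: Q = R/(ω₀L) = 12.8/(3.162e+05·0.001) = 0.04048.
Step 4 — Bandwidth: Δω = ω₀/Q = 7.812e+06 rad/s; BW = Δω/(2π) = 1.243e+06 Hz.

(a) f₀ = 5.033e+04 Hz  (b) Q = 0.04048  (c) BW = 1.243e+06 Hz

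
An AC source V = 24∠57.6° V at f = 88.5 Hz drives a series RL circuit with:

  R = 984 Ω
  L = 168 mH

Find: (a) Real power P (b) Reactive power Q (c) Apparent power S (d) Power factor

Step 1 — Angular frequency: ω = 2π·f = 2π·88.5 = 556.1 rad/s.
Step 2 — Component impedances:
  R: Z = R = 984 Ω
  L: Z = jωL = j·556.1·0.168 = 0 + j93.42 Ω
Step 3 — Series combination: Z_total = R + L = 984 + j93.42 Ω = 988.4∠5.4° Ω.
Step 4 — Source phasor: V = 24∠57.6° V = 12.86 + j20.26 V.
Step 5 — Current: I = V / Z = 0.01489 + j0.01918 A = 0.02428∠52.2° A.
Step 6 — Complex power: S = V·I* = 0.5801 + j0.05508 VA.
Step 7 — Real power: P = Re(S) = 0.5801 W.
Step 8 — Reactive power: Q = Im(S) = 0.05508 VAR.
Step 9 — Apparent power: |S| = 0.5827 VA.
Step 10 — Power factor: PF = P/|S| = 0.9955 (lagging).

(a) P = 0.5801 W  (b) Q = 0.05508 VAR  (c) S = 0.5827 VA  (d) PF = 0.9955 (lagging)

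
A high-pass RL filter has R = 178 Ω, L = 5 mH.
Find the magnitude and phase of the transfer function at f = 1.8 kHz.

Step 1 — Angular frequency: ω = 2π·1800 = 1.131e+04 rad/s.
Step 2 — Transfer function: H(jω) = jωL/(R + jωL).
Step 3 — Numerator jωL = j·56.55; denominator R + jωL = 178 + j56.55.
Step 4 — H = 0.09167 + j0.2886.
Step 5 — Magnitude: |H| = 0.3028 (-10.4 dB); phase: φ = 72.4°.

|H| = 0.3028 (-10.4 dB), φ = 72.4°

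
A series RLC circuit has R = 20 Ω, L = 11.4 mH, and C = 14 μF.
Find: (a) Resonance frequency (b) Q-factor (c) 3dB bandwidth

Step 1 — Resonance: ω₀ = 1/√(LC) = 1/√(0.0114·1.4e-05) = 2503 rad/s.
Step 2 — f₀ = ω₀/(2π) = 398.4 Hz.
Step 3 — Series Q: Q = ω₀L/R = 2503·0.0114/20 = 1.427.
Step 4 — Bandwidth: Δω = ω₀/Q = 1754 rad/s; BW = Δω/(2π) = 279.2 Hz.

(a) f₀ = 398.4 Hz  (b) Q = 1.427  (c) BW = 279.2 Hz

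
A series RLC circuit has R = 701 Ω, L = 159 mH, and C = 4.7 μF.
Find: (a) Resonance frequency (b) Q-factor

Step 1 — Resonance condition Im(Z)=0 gives ω₀ = 1/√(LC).
Step 2 — ω₀ = 1/√(0.159·4.7e-06) = 1157 rad/s.
Step 3 — f₀ = ω₀/(2π) = 184.1 Hz.
Step 4 — Series Q: Q = ω₀L/R = 1157·0.159/701 = 0.2624.

(a) f₀ = 184.1 Hz  (b) Q = 0.2624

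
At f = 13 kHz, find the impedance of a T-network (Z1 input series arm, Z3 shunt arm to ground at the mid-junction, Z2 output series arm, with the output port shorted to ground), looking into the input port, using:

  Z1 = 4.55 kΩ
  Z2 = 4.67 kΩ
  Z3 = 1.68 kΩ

Step 1 — Angular frequency: ω = 2π·f = 2π·1.3e+04 = 8.168e+04 rad/s.
Step 2 — Component impedances:
  Z1: Z = R = 4550 Ω
  Z2: Z = R = 4670 Ω
  Z3: Z = R = 1680 Ω
Step 3 — With the output port shorted to ground, the output series arm Z2 runs from the junction to ground; the shunt arm Z3 also runs from the junction to ground. They appear in parallel: Z3 || Z2 = 1236 Ω.
Step 4 — Series with input arm Z1: Z_in = Z1 + (Z3 || Z2) = 5786 Ω = 5786∠0.0° Ω.

Z = 5786 Ω = 5786∠0.0° Ω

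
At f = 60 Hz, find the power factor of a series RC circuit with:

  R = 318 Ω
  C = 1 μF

Step 1 — Angular frequency: ω = 2π·f = 2π·60 = 377 rad/s.
Step 2 — Component impedances:
  R: Z = R = 318 Ω
  C: Z = 1/(jωC) = -j/(ω·C) = 0 - j2653 Ω
Step 3 — Series combination: Z_total = R + C = 318 - j2653 Ω = 2672∠-83.2° Ω.
Step 4 — Power factor: PF = cos(φ) = Re(Z)/|Z| = 318/2672 = 0.119.
Step 5 — Type: Im(Z) = -2653 ⇒ leading (phase φ = -83.2°).

PF = 0.119 (leading, φ = -83.2°)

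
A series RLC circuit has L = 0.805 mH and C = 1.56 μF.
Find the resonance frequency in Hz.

Step 1 — Resonance condition Im(Z)=0 gives ω₀ = 1/√(LC).
Step 2 — ω₀ = 1/√(0.000805·1.56e-06) = 2.822e+04 rad/s.
Step 3 — f₀ = ω₀/(2π) = 4491 Hz.

f₀ = 4491 Hz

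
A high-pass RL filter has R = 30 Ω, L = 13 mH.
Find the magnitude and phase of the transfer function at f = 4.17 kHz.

Step 1 — Angular frequency: ω = 2π·4170 = 2.62e+04 rad/s.
Step 2 — Transfer function: H(jω) = jωL/(R + jωL).
Step 3 — Numerator jωL = j·340.6; denominator R + jωL = 30 + j340.6.
Step 4 — H = 0.9923 + j0.0874.
Step 5 — Magnitude: |H| = 0.9961 (-0.0 dB); phase: φ = 5.0°.

|H| = 0.9961 (-0.0 dB), φ = 5.0°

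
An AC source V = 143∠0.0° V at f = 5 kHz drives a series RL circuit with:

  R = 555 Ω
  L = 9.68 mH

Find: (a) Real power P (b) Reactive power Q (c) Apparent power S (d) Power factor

Step 1 — Angular frequency: ω = 2π·f = 2π·5000 = 3.142e+04 rad/s.
Step 2 — Component impedances:
  R: Z = R = 555 Ω
  L: Z = jωL = j·3.142e+04·0.00968 = 0 + j304.1 Ω
Step 3 — Series combination: Z_total = R + L = 555 + j304.1 Ω = 632.9∠28.7° Ω.
Step 4 — Source phasor: V = 143∠0.0° V = 143 V.
Step 5 — Current: I = V / Z = 0.1982 - j0.1086 A = 0.226∠-28.7° A.
Step 6 — Complex power: S = V·I* = 28.34 + j15.53 VA.
Step 7 — Real power: P = Re(S) = 28.34 W.
Step 8 — Reactive power: Q = Im(S) = 15.53 VAR.
Step 9 — Apparent power: |S| = 32.31 VA.
Step 10 — Power factor: PF = P/|S| = 0.877 (lagging).

(a) P = 28.34 W  (b) Q = 15.53 VAR  (c) S = 32.31 VA  (d) PF = 0.877 (lagging)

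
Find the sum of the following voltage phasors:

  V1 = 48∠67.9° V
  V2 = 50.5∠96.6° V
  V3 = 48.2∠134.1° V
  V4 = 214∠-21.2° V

Step 1 — Convert each phasor to rectangular form:
  V1 = 48·(cos(67.9°) + j·sin(67.9°)) = 18.06 + j44.47 V
  V2 = 50.5·(cos(96.6°) + j·sin(96.6°)) = -5.804 + j50.17 V
  V3 = 48.2·(cos(134.1°) + j·sin(134.1°)) = -33.54 + j34.61 V
  V4 = 214·(cos(-21.2°) + j·sin(-21.2°)) = 199.5 - j77.39 V
Step 2 — Sum components: V_total = 178.2 + j51.86 V.
Step 3 — Convert to polar: |V_total| = 185.6 V, ∠V_total = 16.2°.

V_total = 185.6∠16.2° V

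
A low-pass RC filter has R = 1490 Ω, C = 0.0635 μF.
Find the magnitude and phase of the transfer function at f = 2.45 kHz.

Step 1 — Angular frequency: ω = 2π·2450 = 1.539e+04 rad/s.
Step 2 — Transfer function: H(jω) = 1/(1 + jωRC).
Step 3 — Denominator: 1 + jωRC = 1 + j·1.539e+04·1490·6.35e-08 = 1 + j1.456.
Step 4 — H = 0.3204 - j0.4666.
Step 5 — Magnitude: |H| = 0.566 (-4.9 dB); phase: φ = -55.5°.

|H| = 0.566 (-4.9 dB), φ = -55.5°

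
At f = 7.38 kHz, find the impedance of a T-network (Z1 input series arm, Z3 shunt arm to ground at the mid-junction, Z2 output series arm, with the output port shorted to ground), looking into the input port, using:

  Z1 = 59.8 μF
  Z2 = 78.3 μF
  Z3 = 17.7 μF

Step 1 — Angular frequency: ω = 2π·f = 2π·7380 = 4.637e+04 rad/s.
Step 2 — Component impedances:
  Z1: Z = 1/(jωC) = -j/(ω·C) = 0 - j0.3606 Ω
  Z2: Z = 1/(jωC) = -j/(ω·C) = 0 - j0.2754 Ω
  Z3: Z = 1/(jωC) = -j/(ω·C) = 0 - j1.218 Ω
Step 3 — With the output port shorted to ground, the output series arm Z2 runs from the junction to ground; the shunt arm Z3 also runs from the junction to ground. They appear in parallel: Z3 || Z2 = 0 - j0.2246 Ω.
Step 4 — Series with input arm Z1: Z_in = Z1 + (Z3 || Z2) = 0 - j0.5853 Ω = 0.5853∠-90.0° Ω.

Z = 0 - j0.5853 Ω = 0.5853∠-90.0° Ω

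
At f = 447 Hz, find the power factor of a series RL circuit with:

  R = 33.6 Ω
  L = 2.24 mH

Step 1 — Angular frequency: ω = 2π·f = 2π·447 = 2809 rad/s.
Step 2 — Component impedances:
  R: Z = R = 33.6 Ω
  L: Z = jωL = j·2809·0.00224 = 0 + j6.291 Ω
Step 3 — Series combination: Z_total = R + L = 33.6 + j6.291 Ω = 34.18∠10.6° Ω.
Step 4 — Power factor: PF = cos(φ) = Re(Z)/|Z| = 33.6/34.184 = 0.9829.
Step 5 — Type: Im(Z) = 6.291 ⇒ lagging (phase φ = 10.6°).

PF = 0.9829 (lagging, φ = 10.6°)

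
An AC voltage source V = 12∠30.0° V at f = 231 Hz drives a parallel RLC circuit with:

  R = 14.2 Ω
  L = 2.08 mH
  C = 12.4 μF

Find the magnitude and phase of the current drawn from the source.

Step 1 — Angular frequency: ω = 2π·f = 2π·231 = 1451 rad/s.
Step 2 — Component impedances:
  R: Z = R = 14.2 Ω
  L: Z = jωL = j·1451·0.00208 = 0 + j3.019 Ω
  C: Z = 1/(jωC) = -j/(ω·C) = 0 - j55.56 Ω
Step 3 — Parallel combination: 1/Z_total = 1/R + 1/L + 1/C; Z_total = 0.6832 + j3.039 Ω = 3.115∠77.3° Ω.
Step 4 — Source phasor: V = 12∠30.0° V = 10.39 + j6 V.
Step 5 — Ohm's law: I = V / Z_total = (10.39 + j6) / (0.6832 + j3.039) = 2.611 - j2.833 A.
Step 6 — Convert to polar: |I| = 3.853 A, ∠I = -47.3°.

I = 3.853∠-47.3° A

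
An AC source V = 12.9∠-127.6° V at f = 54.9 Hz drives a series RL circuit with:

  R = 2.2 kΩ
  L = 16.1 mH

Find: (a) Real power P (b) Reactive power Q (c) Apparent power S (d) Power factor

Step 1 — Angular frequency: ω = 2π·f = 2π·54.9 = 344.9 rad/s.
Step 2 — Component impedances:
  R: Z = R = 2200 Ω
  L: Z = jωL = j·344.9·0.0161 = 0 + j5.554 Ω
Step 3 — Series combination: Z_total = R + L = 2200 + j5.554 Ω = 2200∠0.1° Ω.
Step 4 — Source phasor: V = 12.9∠-127.6° V = -7.871 - j10.22 V.
Step 5 — Current: I = V / Z = -0.003589 - j0.004637 A = 0.005864∠-127.7° A.
Step 6 — Complex power: S = V·I* = 0.07564 + j0.0001909 VA.
Step 7 — Real power: P = Re(S) = 0.07564 W.
Step 8 — Reactive power: Q = Im(S) = 0.0001909 VAR.
Step 9 — Apparent power: |S| = 0.07564 VA.
Step 10 — Power factor: PF = P/|S| = 1 (lagging).

(a) P = 0.07564 W  (b) Q = 0.0001909 VAR  (c) S = 0.07564 VA  (d) PF = 1 (lagging)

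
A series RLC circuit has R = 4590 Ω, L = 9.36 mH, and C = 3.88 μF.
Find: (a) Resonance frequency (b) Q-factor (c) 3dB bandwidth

Step 1 — Resonance condition Im(Z)=0 gives ω₀ = 1/√(LC).
Step 2 — ω₀ = 1/√(0.00936·3.88e-06) = 5247 rad/s.
Step 3 — f₀ = ω₀/(2π) = 835.2 Hz.
Step 4 — Series Q: Q = ω₀L/R = 5247·0.00936/4590 = 0.0107.
Step 5 — 3dB bandwidth: Δω = ω₀/Q = 4.904e+05 rad/s; BW = Δω/(2π) = 7.805e+04 Hz.

(a) f₀ = 835.2 Hz  (b) Q = 0.0107  (c) BW = 7.805e+04 Hz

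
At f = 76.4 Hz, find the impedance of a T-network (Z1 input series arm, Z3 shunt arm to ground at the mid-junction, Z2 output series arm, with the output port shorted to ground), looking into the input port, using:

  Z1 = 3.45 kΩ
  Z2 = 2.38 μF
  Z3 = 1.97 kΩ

Step 1 — Angular frequency: ω = 2π·f = 2π·76.4 = 480 rad/s.
Step 2 — Component impedances:
  Z1: Z = R = 3450 Ω
  Z2: Z = 1/(jωC) = -j/(ω·C) = 0 - j875.3 Ω
  Z3: Z = R = 1970 Ω
Step 3 — With the output port shorted to ground, the output series arm Z2 runs from the junction to ground; the shunt arm Z3 also runs from the junction to ground. They appear in parallel: Z3 || Z2 = 324.8 - j731 Ω.
Step 4 — Series with input arm Z1: Z_in = Z1 + (Z3 || Z2) = 3775 - j731 Ω = 3845∠-11.0° Ω.

Z = 3775 - j731 Ω = 3845∠-11.0° Ω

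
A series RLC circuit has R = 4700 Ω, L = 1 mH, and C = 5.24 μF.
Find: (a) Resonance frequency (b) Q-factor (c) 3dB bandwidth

Step 1 — Resonance condition Im(Z)=0 gives ω₀ = 1/√(LC).
Step 2 — ω₀ = 1/√(0.001·5.24e-06) = 1.381e+04 rad/s.
Step 3 — f₀ = ω₀/(2π) = 2199 Hz.
Step 4 — Series Q: Q = ω₀L/R = 1.381e+04·0.001/4700 = 0.002939.
Step 5 — 3dB bandwidth: Δω = ω₀/Q = 4.7e+06 rad/s; BW = Δω/(2π) = 7.48e+05 Hz.

(a) f₀ = 2199 Hz  (b) Q = 0.002939  (c) BW = 7.48e+05 Hz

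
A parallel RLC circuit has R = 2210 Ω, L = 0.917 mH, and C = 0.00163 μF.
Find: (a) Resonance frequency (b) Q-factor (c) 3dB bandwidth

Step 1 — Resonance: ω₀ = 1/√(LC) = 1/√(0.000917·1.63e-09) = 8.179e+05 rad/s.
Step 2 — f₀ = ω₀/(2π) = 1.302e+05 Hz.
Step 3 — Parallel Q: Q = R/(ω₀L) = 2210/(8.179e+05·0.000917) = 2.946.
Step 4 — Bandwidth: Δω = ω₀/Q = 2.776e+05 rad/s; BW = Δω/(2π) = 4.418e+04 Hz.

(a) f₀ = 1.302e+05 Hz  (b) Q = 2.946  (c) BW = 4.418e+04 Hz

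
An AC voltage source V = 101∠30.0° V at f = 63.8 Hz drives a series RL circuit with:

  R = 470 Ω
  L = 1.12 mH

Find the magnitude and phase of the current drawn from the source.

Step 1 — Angular frequency: ω = 2π·f = 2π·63.8 = 400.9 rad/s.
Step 2 — Component impedances:
  R: Z = R = 470 Ω
  L: Z = jωL = j·400.9·0.00112 = 0 + j0.449 Ω
Step 3 — Series combination: Z_total = R + L = 470 + j0.449 Ω = 470∠0.1° Ω.
Step 4 — Source phasor: V = 101∠30.0° V = 87.47 + j50.5 V.
Step 5 — Ohm's law: I = V / Z_total = (87.47 + j50.5) / (470 + j0.449) = 0.1862 + j0.1073 A.
Step 6 — Convert to polar: |I| = 0.2149 A, ∠I = 29.9°.

I = 0.2149∠29.9° A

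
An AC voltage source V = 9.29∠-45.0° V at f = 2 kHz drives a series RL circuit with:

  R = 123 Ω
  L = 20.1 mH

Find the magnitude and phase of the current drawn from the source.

Step 1 — Angular frequency: ω = 2π·f = 2π·2000 = 1.257e+04 rad/s.
Step 2 — Component impedances:
  R: Z = R = 123 Ω
  L: Z = jωL = j·1.257e+04·0.0201 = 0 + j252.6 Ω
Step 3 — Series combination: Z_total = R + L = 123 + j252.6 Ω = 280.9∠64.0° Ω.
Step 4 — Source phasor: V = 9.29∠-45.0° V = 6.569 - j6.569 V.
Step 5 — Ohm's law: I = V / Z_total = (6.569 - j6.569) / (123 + j252.6) = -0.01079 - j0.03126 A.
Step 6 — Convert to polar: |I| = 0.03307 A, ∠I = -109.0°.

I = 0.03307∠-109.0° A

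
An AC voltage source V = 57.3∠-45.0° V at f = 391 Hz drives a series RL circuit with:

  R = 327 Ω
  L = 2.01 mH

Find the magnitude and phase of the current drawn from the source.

Step 1 — Angular frequency: ω = 2π·f = 2π·391 = 2457 rad/s.
Step 2 — Component impedances:
  R: Z = R = 327 Ω
  L: Z = jωL = j·2457·0.00201 = 0 + j4.938 Ω
Step 3 — Series combination: Z_total = R + L = 327 + j4.938 Ω = 327∠0.9° Ω.
Step 4 — Source phasor: V = 57.3∠-45.0° V = 40.52 - j40.52 V.
Step 5 — Ohm's law: I = V / Z_total = (40.52 - j40.52) / (327 + j4.938) = 0.122 - j0.1257 A.
Step 6 — Convert to polar: |I| = 0.1752 A, ∠I = -45.9°.

I = 0.1752∠-45.9° A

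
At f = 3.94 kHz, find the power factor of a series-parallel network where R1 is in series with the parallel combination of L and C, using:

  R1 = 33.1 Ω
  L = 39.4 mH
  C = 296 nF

Step 1 — Angular frequency: ω = 2π·f = 2π·3940 = 2.476e+04 rad/s.
Step 2 — Component impedances:
  R1: Z = R = 33.1 Ω
  L: Z = jωL = j·2.476e+04·0.0394 = 0 + j975.4 Ω
  C: Z = 1/(jωC) = -j/(ω·C) = 0 - j136.5 Ω
Step 3 — Parallel branch: L || C = 1/(1/L + 1/C) = 0 - j158.7 Ω.
Step 4 — Series with R1: Z_total = R1 + (L || C) = 33.1 - j158.7 Ω = 162.1∠-78.2° Ω.
Step 5 — Power factor: PF = cos(φ) = Re(Z)/|Z| = 33.1/162.1 = 0.2042.
Step 6 — Type: Im(Z) = -158.7 ⇒ leading (phase φ = -78.2°).

PF = 0.2042 (leading, φ = -78.2°)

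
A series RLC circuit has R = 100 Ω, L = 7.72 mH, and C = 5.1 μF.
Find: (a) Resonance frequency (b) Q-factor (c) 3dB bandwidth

Step 1 — Resonance condition Im(Z)=0 gives ω₀ = 1/√(LC).
Step 2 — ω₀ = 1/√(0.00772·5.1e-06) = 5040 rad/s.
Step 3 — f₀ = ω₀/(2π) = 802.1 Hz.
Step 4 — Series Q: Q = ω₀L/R = 5040·0.00772/100 = 0.3891.
Step 5 — 3dB bandwidth: Δω = ω₀/Q = 1.295e+04 rad/s; BW = Δω/(2π) = 2062 Hz.

(a) f₀ = 802.1 Hz  (b) Q = 0.3891  (c) BW = 2062 Hz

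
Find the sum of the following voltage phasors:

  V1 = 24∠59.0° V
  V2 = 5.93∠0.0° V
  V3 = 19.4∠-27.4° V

Step 1 — Convert each phasor to rectangular form:
  V1 = 24·(cos(59.0°) + j·sin(59.0°)) = 12.36 + j20.57 V
  V2 = 5.93·(cos(0.0°) + j·sin(0.0°)) = 5.93 V
  V3 = 19.4·(cos(-27.4°) + j·sin(-27.4°)) = 17.22 - j8.928 V
Step 2 — Sum components: V_total = 35.51 + j11.64 V.
Step 3 — Convert to polar: |V_total| = 37.37 V, ∠V_total = 18.2°.

V_total = 37.37∠18.2° V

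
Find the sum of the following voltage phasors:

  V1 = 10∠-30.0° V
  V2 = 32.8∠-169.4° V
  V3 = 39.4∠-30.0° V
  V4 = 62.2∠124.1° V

Step 1 — Convert each phasor to rectangular form:
  V1 = 10·(cos(-30.0°) + j·sin(-30.0°)) = 8.66 - j5 V
  V2 = 32.8·(cos(-169.4°) + j·sin(-169.4°)) = -32.24 - j6.034 V
  V3 = 39.4·(cos(-30.0°) + j·sin(-30.0°)) = 34.12 - j19.7 V
  V4 = 62.2·(cos(124.1°) + j·sin(124.1°)) = -34.87 + j51.51 V
Step 2 — Sum components: V_total = -24.33 + j20.77 V.
Step 3 — Convert to polar: |V_total| = 31.99 V, ∠V_total = 139.5°.

V_total = 31.99∠139.5° V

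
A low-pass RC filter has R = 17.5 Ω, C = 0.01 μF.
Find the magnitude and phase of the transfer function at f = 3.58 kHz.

Step 1 — Angular frequency: ω = 2π·3580 = 2.249e+04 rad/s.
Step 2 — Transfer function: H(jω) = 1/(1 + jωRC).
Step 3 — Denominator: 1 + jωRC = 1 + j·2.249e+04·17.5·1e-08 = 1 + j0.003936.
Step 4 — H = 1 - j0.003936.
Step 5 — Magnitude: |H| = 1 (-0.0 dB); phase: φ = -0.2°.

|H| = 1 (-0.0 dB), φ = -0.2°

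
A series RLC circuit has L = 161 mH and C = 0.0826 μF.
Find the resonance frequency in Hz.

Step 1 — Resonance condition Im(Z)=0 gives ω₀ = 1/√(LC).
Step 2 — ω₀ = 1/√(0.161·8.26e-08) = 8672 rad/s.
Step 3 — f₀ = ω₀/(2π) = 1380 Hz.

f₀ = 1380 Hz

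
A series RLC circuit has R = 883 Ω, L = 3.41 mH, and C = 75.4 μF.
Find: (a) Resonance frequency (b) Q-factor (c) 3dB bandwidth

Step 1 — Resonance condition Im(Z)=0 gives ω₀ = 1/√(LC).
Step 2 — ω₀ = 1/√(0.00341·7.54e-05) = 1972 rad/s.
Step 3 — f₀ = ω₀/(2π) = 313.9 Hz.
Step 4 — Series Q: Q = ω₀L/R = 1972·0.00341/883 = 0.007616.
Step 5 — 3dB bandwidth: Δω = ω₀/Q = 2.589e+05 rad/s; BW = Δω/(2π) = 4.121e+04 Hz.

(a) f₀ = 313.9 Hz  (b) Q = 0.007616  (c) BW = 4.121e+04 Hz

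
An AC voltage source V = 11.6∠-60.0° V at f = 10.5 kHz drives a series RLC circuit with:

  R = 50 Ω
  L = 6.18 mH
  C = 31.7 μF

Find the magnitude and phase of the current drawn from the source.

Step 1 — Angular frequency: ω = 2π·f = 2π·1.05e+04 = 6.597e+04 rad/s.
Step 2 — Component impedances:
  R: Z = R = 50 Ω
  L: Z = jωL = j·6.597e+04·0.00618 = 0 + j407.7 Ω
  C: Z = 1/(jωC) = -j/(ω·C) = 0 - j0.4782 Ω
Step 3 — Series combination: Z_total = R + L + C = 50 + j407.2 Ω = 410.3∠83.0° Ω.
Step 4 — Source phasor: V = 11.6∠-60.0° V = 5.8 - j10.05 V.
Step 5 — Ohm's law: I = V / Z_total = (5.8 - j10.05) / (50 + j407.2) = -0.02258 - j0.01701 A.
Step 6 — Convert to polar: |I| = 0.02827 A, ∠I = -143.0°.

I = 0.02827∠-143.0° A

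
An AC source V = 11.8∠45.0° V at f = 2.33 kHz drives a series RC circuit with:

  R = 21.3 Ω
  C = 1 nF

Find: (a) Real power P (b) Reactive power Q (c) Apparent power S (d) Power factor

Step 1 — Angular frequency: ω = 2π·f = 2π·2330 = 1.464e+04 rad/s.
Step 2 — Component impedances:
  R: Z = R = 21.3 Ω
  C: Z = 1/(jωC) = -j/(ω·C) = 0 - j6.831e+04 Ω
Step 3 — Series combination: Z_total = R + C = 21.3 - j6.831e+04 Ω = 6.831e+04∠-90.0° Ω.
Step 4 — Source phasor: V = 11.8∠45.0° V = 8.344 + j8.344 V.
Step 5 — Current: I = V / Z = -0.0001221 + j0.0001222 A = 0.0001727∠135.0° A.
Step 6 — Complex power: S = V·I* = 6.356e-07 - j0.002038 VA.
Step 7 — Real power: P = Re(S) = 6.356e-07 W.
Step 8 — Reactive power: Q = Im(S) = -0.002038 VAR.
Step 9 — Apparent power: |S| = 0.002038 VA.
Step 10 — Power factor: PF = P/|S| = 0.0003118 (leading).

(a) P = 6.356e-07 W  (b) Q = -0.002038 VAR  (c) S = 0.002038 VA  (d) PF = 0.0003118 (leading)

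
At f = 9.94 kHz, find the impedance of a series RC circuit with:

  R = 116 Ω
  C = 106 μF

Step 1 — Angular frequency: ω = 2π·f = 2π·9940 = 6.245e+04 rad/s.
Step 2 — Component impedances:
  R: Z = R = 116 Ω
  C: Z = 1/(jωC) = -j/(ω·C) = 0 - j0.1511 Ω
Step 3 — Series combination: Z_total = R + C = 116 - j0.1511 Ω = 116∠-0.1° Ω.

Z = 116 - j0.1511 Ω = 116∠-0.1° Ω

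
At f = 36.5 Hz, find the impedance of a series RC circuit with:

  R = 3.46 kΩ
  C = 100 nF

Step 1 — Angular frequency: ω = 2π·f = 2π·36.5 = 229.3 rad/s.
Step 2 — Component impedances:
  R: Z = R = 3460 Ω
  C: Z = 1/(jωC) = -j/(ω·C) = 0 - j4.36e+04 Ω
Step 3 — Series combination: Z_total = R + C = 3460 - j4.36e+04 Ω = 4.374e+04∠-85.5° Ω.

Z = 3460 - j4.36e+04 Ω = 4.374e+04∠-85.5° Ω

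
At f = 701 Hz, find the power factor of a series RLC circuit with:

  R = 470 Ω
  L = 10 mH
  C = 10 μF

Step 1 — Angular frequency: ω = 2π·f = 2π·701 = 4405 rad/s.
Step 2 — Component impedances:
  R: Z = R = 470 Ω
  L: Z = jωL = j·4405·0.01 = 0 + j44.05 Ω
  C: Z = 1/(jωC) = -j/(ω·C) = 0 - j22.7 Ω
Step 3 — Series combination: Z_total = R + L + C = 470 + j21.34 Ω = 470.5∠2.6° Ω.
Step 4 — Power factor: PF = cos(φ) = Re(Z)/|Z| = 470/470.48 = 0.999.
Step 5 — Type: Im(Z) = 21.34 ⇒ lagging (phase φ = 2.6°).

PF = 0.999 (lagging, φ = 2.6°)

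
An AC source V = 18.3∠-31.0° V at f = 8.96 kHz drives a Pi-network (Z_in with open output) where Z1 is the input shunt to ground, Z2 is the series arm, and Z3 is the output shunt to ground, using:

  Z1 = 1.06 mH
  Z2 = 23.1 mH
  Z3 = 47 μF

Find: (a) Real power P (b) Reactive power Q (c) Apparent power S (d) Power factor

Step 1 — Angular frequency: ω = 2π·f = 2π·8960 = 5.63e+04 rad/s.
Step 2 — Component impedances:
  Z1: Z = jωL = j·5.63e+04·0.00106 = 0 + j59.68 Ω
  Z2: Z = jωL = j·5.63e+04·0.0231 = 0 + j1300 Ω
  Z3: Z = 1/(jωC) = -j/(ω·C) = 0 - j0.3779 Ω
Step 3 — With open output, the series arm Z2 and the output shunt Z3 appear in series to ground: Z2 + Z3 = 0 + j1300 Ω.
Step 4 — Parallel with input shunt Z1: Z_in = Z1 || (Z2 + Z3) = 0 + j57.06 Ω = 57.06∠90.0° Ω.
Step 5 — Source phasor: V = 18.3∠-31.0° V = 15.69 - j9.425 V.
Step 6 — Current: I = V / Z = -0.1652 - j0.2749 A = 0.3207∠-121.0° A.
Step 7 — Complex power: S = V·I* = 0 + j5.869 VA.
Step 8 — Real power: P = Re(S) = 0 W.
Step 9 — Reactive power: Q = Im(S) = 5.869 VAR.
Step 10 — Apparent power: |S| = 5.869 VA.
Step 11 — Power factor: PF = P/|S| = 0 (lagging).

(a) P = 0 W  (b) Q = 5.869 VAR  (c) S = 5.869 VA  (d) PF = 0 (lagging)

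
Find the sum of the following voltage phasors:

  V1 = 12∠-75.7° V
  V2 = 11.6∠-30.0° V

Step 1 — Convert each phasor to rectangular form:
  V1 = 12·(cos(-75.7°) + j·sin(-75.7°)) = 2.964 - j11.63 V
  V2 = 11.6·(cos(-30.0°) + j·sin(-30.0°)) = 10.05 - j5.8 V
Step 2 — Sum components: V_total = 13.01 - j17.43 V.
Step 3 — Convert to polar: |V_total| = 21.75 V, ∠V_total = -53.3°.

V_total = 21.75∠-53.3° V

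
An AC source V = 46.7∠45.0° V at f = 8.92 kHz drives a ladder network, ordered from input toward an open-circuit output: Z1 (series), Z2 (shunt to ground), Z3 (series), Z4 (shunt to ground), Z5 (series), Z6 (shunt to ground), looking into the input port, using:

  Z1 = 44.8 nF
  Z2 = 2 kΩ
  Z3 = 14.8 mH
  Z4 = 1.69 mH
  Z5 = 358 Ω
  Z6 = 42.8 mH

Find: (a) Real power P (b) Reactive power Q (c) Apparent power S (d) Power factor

Step 1 — Angular frequency: ω = 2π·f = 2π·8920 = 5.605e+04 rad/s.
Step 2 — Component impedances:
  Z1: Z = 1/(jωC) = -j/(ω·C) = 0 - j398.3 Ω
  Z2: Z = R = 2000 Ω
  Z3: Z = jωL = j·5.605e+04·0.0148 = 0 + j829.5 Ω
  Z4: Z = jωL = j·5.605e+04·0.00169 = 0 + j94.72 Ω
  Z5: Z = R = 358 Ω
  Z6: Z = jωL = j·5.605e+04·0.0428 = 0 + j2399 Ω
Step 3 — Ladder network (open output): work backward from the far end, alternating series and parallel combinations. Z_in = 350 + j361.1 Ω = 502.9∠45.9° Ω.
Step 4 — Source phasor: V = 46.7∠45.0° V = 33.02 + j33.02 V.
Step 5 — Current: I = V / Z = 0.09285 - j0.001452 A = 0.09287∠-0.9° A.
Step 6 — Complex power: S = V·I* = 3.018 + j3.114 VA.
Step 7 — Real power: P = Re(S) = 3.018 W.
Step 8 — Reactive power: Q = Im(S) = 3.114 VAR.
Step 9 — Apparent power: |S| = 4.337 VA.
Step 10 — Power factor: PF = P/|S| = 0.696 (lagging).

(a) P = 3.018 W  (b) Q = 3.114 VAR  (c) S = 4.337 VA  (d) PF = 0.696 (lagging)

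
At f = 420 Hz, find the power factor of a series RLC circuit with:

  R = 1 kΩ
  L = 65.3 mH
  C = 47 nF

Step 1 — Angular frequency: ω = 2π·f = 2π·420 = 2639 rad/s.
Step 2 — Component impedances:
  R: Z = R = 1000 Ω
  L: Z = jωL = j·2639·0.0653 = 0 + j172.3 Ω
  C: Z = 1/(jωC) = -j/(ω·C) = 0 - j8063 Ω
Step 3 — Series combination: Z_total = R + L + C = 1000 - j7890 Ω = 7953∠-82.8° Ω.
Step 4 — Power factor: PF = cos(φ) = Re(Z)/|Z| = 1000/7953 = 0.1257.
Step 5 — Type: Im(Z) = -7890 ⇒ leading (phase φ = -82.8°).

PF = 0.1257 (leading, φ = -82.8°)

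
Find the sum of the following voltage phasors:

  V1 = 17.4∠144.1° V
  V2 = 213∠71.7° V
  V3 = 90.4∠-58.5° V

Step 1 — Convert each phasor to rectangular form:
  V1 = 17.4·(cos(144.1°) + j·sin(144.1°)) = -14.09 + j10.2 V
  V2 = 213·(cos(71.7°) + j·sin(71.7°)) = 66.88 + j202.2 V
  V3 = 90.4·(cos(-58.5°) + j·sin(-58.5°)) = 47.23 - j77.08 V
Step 2 — Sum components: V_total = 100 + j135.4 V.
Step 3 — Convert to polar: |V_total| = 168.3 V, ∠V_total = 53.5°.

V_total = 168.3∠53.5° V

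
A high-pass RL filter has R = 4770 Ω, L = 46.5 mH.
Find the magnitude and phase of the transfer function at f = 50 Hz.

Step 1 — Angular frequency: ω = 2π·50 = 314.2 rad/s.
Step 2 — Transfer function: H(jω) = jωL/(R + jωL).
Step 3 — Numerator jωL = j·14.61; denominator R + jωL = 4770 + j14.61.
Step 4 — H = 9.379e-06 + j0.003063.
Step 5 — Magnitude: |H| = 0.003063 (-50.3 dB); phase: φ = 89.8°.

|H| = 0.003063 (-50.3 dB), φ = 89.8°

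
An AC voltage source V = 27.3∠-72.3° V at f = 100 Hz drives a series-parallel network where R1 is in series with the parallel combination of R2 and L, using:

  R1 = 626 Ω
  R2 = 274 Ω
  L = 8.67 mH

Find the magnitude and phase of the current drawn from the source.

Step 1 — Angular frequency: ω = 2π·f = 2π·100 = 628.3 rad/s.
Step 2 — Component impedances:
  R1: Z = R = 626 Ω
  R2: Z = R = 274 Ω
  L: Z = jωL = j·628.3·0.00867 = 0 + j5.448 Ω
Step 3 — Parallel branch: R2 || L = 1/(1/R2 + 1/L) = 0.1083 + j5.445 Ω.
Step 4 — Series with R1: Z_total = R1 + (R2 || L) = 626.1 + j5.445 Ω = 626.1∠0.5° Ω.
Step 5 — Source phasor: V = 27.3∠-72.3° V = 8.3 - j26.01 V.
Step 6 — Ohm's law: I = V / Z_total = (8.3 - j26.01) / (626.1 + j5.445) = 0.01289 - j0.04165 A.
Step 7 — Convert to polar: |I| = 0.0436 A, ∠I = -72.8°.

I = 0.0436∠-72.8° A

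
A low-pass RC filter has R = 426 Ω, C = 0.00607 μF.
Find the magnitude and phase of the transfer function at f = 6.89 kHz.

Step 1 — Angular frequency: ω = 2π·6890 = 4.329e+04 rad/s.
Step 2 — Transfer function: H(jω) = 1/(1 + jωRC).
Step 3 — Denominator: 1 + jωRC = 1 + j·4.329e+04·426·6.07e-09 = 1 + j0.1119.
Step 4 — H = 0.9876 - j0.1106.
Step 5 — Magnitude: |H| = 0.9938 (-0.1 dB); phase: φ = -6.4°.

|H| = 0.9938 (-0.1 dB), φ = -6.4°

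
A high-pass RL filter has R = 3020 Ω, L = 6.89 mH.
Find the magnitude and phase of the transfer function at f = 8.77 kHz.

Step 1 — Angular frequency: ω = 2π·8770 = 5.51e+04 rad/s.
Step 2 — Transfer function: H(jω) = jωL/(R + jωL).
Step 3 — Numerator jωL = j·379.7; denominator R + jωL = 3020 + j379.7.
Step 4 — H = 0.01556 + j0.1238.
Step 5 — Magnitude: |H| = 0.1247 (-18.1 dB); phase: φ = 82.8°.

|H| = 0.1247 (-18.1 dB), φ = 82.8°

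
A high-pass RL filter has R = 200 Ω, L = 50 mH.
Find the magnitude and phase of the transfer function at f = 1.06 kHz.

Step 1 — Angular frequency: ω = 2π·1060 = 6660 rad/s.
Step 2 — Transfer function: H(jω) = jωL/(R + jωL).
Step 3 — Numerator jωL = j·333; denominator R + jωL = 200 + j333.
Step 4 — H = 0.7349 + j0.4414.
Step 5 — Magnitude: |H| = 0.8573 (-1.3 dB); phase: φ = 31.0°.

|H| = 0.8573 (-1.3 dB), φ = 31.0°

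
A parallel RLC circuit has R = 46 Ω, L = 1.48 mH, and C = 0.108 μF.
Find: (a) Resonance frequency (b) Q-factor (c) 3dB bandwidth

Step 1 — Resonance: ω₀ = 1/√(LC) = 1/√(0.00148·1.08e-07) = 7.91e+04 rad/s.
Step 2 — f₀ = ω₀/(2π) = 1.259e+04 Hz.
Step 3 — Parallel Q: Q = R/(ω₀L) = 46/(7.91e+04·0.00148) = 0.393.
Step 4 — Bandwidth: Δω = ω₀/Q = 2.013e+05 rad/s; BW = Δω/(2π) = 3.204e+04 Hz.

(a) f₀ = 1.259e+04 Hz  (b) Q = 0.393  (c) BW = 3.204e+04 Hz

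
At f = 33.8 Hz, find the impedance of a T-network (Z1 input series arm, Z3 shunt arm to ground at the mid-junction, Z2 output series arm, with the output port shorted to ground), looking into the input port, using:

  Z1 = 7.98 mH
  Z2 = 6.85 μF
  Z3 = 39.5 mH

Step 1 — Angular frequency: ω = 2π·f = 2π·33.8 = 212.4 rad/s.
Step 2 — Component impedances:
  Z1: Z = jωL = j·212.4·0.00798 = 0 + j1.695 Ω
  Z2: Z = 1/(jωC) = -j/(ω·C) = 0 - j687.4 Ω
  Z3: Z = jωL = j·212.4·0.0395 = 0 + j8.389 Ω
Step 3 — With the output port shorted to ground, the output series arm Z2 runs from the junction to ground; the shunt arm Z3 also runs from the junction to ground. They appear in parallel: Z3 || Z2 = 0 + j8.492 Ω.
Step 4 — Series with input arm Z1: Z_in = Z1 + (Z3 || Z2) = 0 + j10.19 Ω = 10.19∠90.0° Ω.

Z = 0 + j10.19 Ω = 10.19∠90.0° Ω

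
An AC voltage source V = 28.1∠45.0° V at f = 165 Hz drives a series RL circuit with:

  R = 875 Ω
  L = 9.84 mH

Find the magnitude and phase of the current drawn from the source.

Step 1 — Angular frequency: ω = 2π·f = 2π·165 = 1037 rad/s.
Step 2 — Component impedances:
  R: Z = R = 875 Ω
  L: Z = jωL = j·1037·0.00984 = 0 + j10.2 Ω
Step 3 — Series combination: Z_total = R + L = 875 + j10.2 Ω = 875.1∠0.7° Ω.
Step 4 — Source phasor: V = 28.1∠45.0° V = 19.87 + j19.87 V.
Step 5 — Ohm's law: I = V / Z_total = (19.87 + j19.87) / (875 + j10.2) = 0.02297 + j0.02244 A.
Step 6 — Convert to polar: |I| = 0.03211 A, ∠I = 44.3°.

I = 0.03211∠44.3° A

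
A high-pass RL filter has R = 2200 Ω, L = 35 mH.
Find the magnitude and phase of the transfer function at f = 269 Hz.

Step 1 — Angular frequency: ω = 2π·269 = 1690 rad/s.
Step 2 — Transfer function: H(jω) = jωL/(R + jωL).
Step 3 — Numerator jωL = j·59.16; denominator R + jωL = 2200 + j59.16.
Step 4 — H = 0.0007225 + j0.02687.
Step 5 — Magnitude: |H| = 0.02688 (-31.4 dB); phase: φ = 88.5°.

|H| = 0.02688 (-31.4 dB), φ = 88.5°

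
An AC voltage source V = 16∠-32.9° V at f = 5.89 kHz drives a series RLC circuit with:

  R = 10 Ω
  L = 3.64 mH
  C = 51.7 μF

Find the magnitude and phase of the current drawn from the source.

Step 1 — Angular frequency: ω = 2π·f = 2π·5890 = 3.701e+04 rad/s.
Step 2 — Component impedances:
  R: Z = R = 10 Ω
  L: Z = jωL = j·3.701e+04·0.00364 = 0 + j134.7 Ω
  C: Z = 1/(jωC) = -j/(ω·C) = 0 - j0.5227 Ω
Step 3 — Series combination: Z_total = R + L + C = 10 + j134.2 Ω = 134.6∠85.7° Ω.
Step 4 — Source phasor: V = 16∠-32.9° V = 13.43 - j8.691 V.
Step 5 — Ohm's law: I = V / Z_total = (13.43 - j8.691) / (10 + j134.2) = -0.05699 - j0.1044 A.
Step 6 — Convert to polar: |I| = 0.1189 A, ∠I = -118.6°.

I = 0.1189∠-118.6° A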